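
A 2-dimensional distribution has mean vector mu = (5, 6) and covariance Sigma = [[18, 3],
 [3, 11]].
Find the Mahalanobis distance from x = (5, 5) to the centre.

Step 1 — centre the observation: (x - mu) = (0, -1).

Step 2 — invert Sigma. det(Sigma) = 18·11 - (3)² = 189.
  Sigma^{-1} = (1/det) · [[d, -b], [-b, a]] = [[0.0582, -0.0159],
 [-0.0159, 0.0952]].

Step 3 — form the quadratic (x - mu)^T · Sigma^{-1} · (x - mu):
  Sigma^{-1} · (x - mu) = (0.0159, -0.0952).
  (x - mu)^T · [Sigma^{-1} · (x - mu)] = (0)·(0.0159) + (-1)·(-0.0952) = 0.0952.

Step 4 — take square root: d = √(0.0952) ≈ 0.3086.

d(x, mu) = √(0.0952) ≈ 0.3086


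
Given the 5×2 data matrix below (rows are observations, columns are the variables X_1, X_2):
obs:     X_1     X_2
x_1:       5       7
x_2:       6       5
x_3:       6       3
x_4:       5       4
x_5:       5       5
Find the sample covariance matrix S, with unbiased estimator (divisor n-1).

Step 1 — column means:
  mean(X_1) = (5 + 6 + 6 + 5 + 5) / 5 = 27/5 = 5.4
  mean(X_2) = (7 + 5 + 3 + 4 + 5) / 5 = 24/5 = 4.8

Step 2 — sample covariance S[i,j] = (1/(n-1)) · Σ_k (x_{k,i} - mean_i) · (x_{k,j} - mean_j), with n-1 = 4.
  S[X_1,X_1] = ((-0.4)·(-0.4) + (0.6)·(0.6) + (0.6)·(0.6) + (-0.4)·(-0.4) + (-0.4)·(-0.4)) / 4 = 1.2/4 = 0.3
  S[X_1,X_2] = ((-0.4)·(2.2) + (0.6)·(0.2) + (0.6)·(-1.8) + (-0.4)·(-0.8) + (-0.4)·(0.2)) / 4 = -1.6/4 = -0.4
  S[X_2,X_2] = ((2.2)·(2.2) + (0.2)·(0.2) + (-1.8)·(-1.8) + (-0.8)·(-0.8) + (0.2)·(0.2)) / 4 = 8.8/4 = 2.2

S is symmetric (S[j,i] = S[i,j]). Assembling:

S = [[0.3, -0.4],
 [-0.4, 2.2]]


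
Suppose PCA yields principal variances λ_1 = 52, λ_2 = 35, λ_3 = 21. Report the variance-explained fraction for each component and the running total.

Step 1 — total variance = trace(Sigma) = Σ λ_i = 52 + 35 + 21 = 108.

Step 2 — fraction explained by component i = λ_i / Σ λ:
  PC1: 52/108 = 0.4815
  PC2: 35/108 = 0.3241
  PC3: 21/108 = 0.1944

Step 3 — cumulative fraction after k components = (λ_1 + ... + λ_k) / Σ λ:
  k = 1: 52/108 = 0.4815
  k = 2: (52 + 35)/108 = 87/108 = 0.8056
  k = 3: (52 + 35 + 21)/108 = 108/108 = 1

Summary (fraction, with percent):

explained: PC1 0.4815 (48.15%), PC2 0.3241 (32.41%), PC3 0.1944 (19.44%);  cumulative: 0.4815, 0.8056, 1


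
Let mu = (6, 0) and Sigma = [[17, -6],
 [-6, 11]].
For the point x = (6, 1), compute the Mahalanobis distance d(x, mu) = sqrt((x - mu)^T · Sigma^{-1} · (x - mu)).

Step 1 — centre the observation: (x - mu) = (0, 1).

Step 2 — invert Sigma. det(Sigma) = 17·11 - (-6)² = 151.
  Sigma^{-1} = (1/det) · [[d, -b], [-b, a]] = [[0.0728, 0.0397],
 [0.0397, 0.1126]].

Step 3 — form the quadratic (x - mu)^T · Sigma^{-1} · (x - mu):
  Sigma^{-1} · (x - mu) = (0.0397, 0.1126).
  (x - mu)^T · [Sigma^{-1} · (x - mu)] = (0)·(0.0397) + (1)·(0.1126) = 0.1126.

Step 4 — take square root: d = √(0.1126) ≈ 0.3355.

d(x, mu) = √(0.1126) ≈ 0.3355


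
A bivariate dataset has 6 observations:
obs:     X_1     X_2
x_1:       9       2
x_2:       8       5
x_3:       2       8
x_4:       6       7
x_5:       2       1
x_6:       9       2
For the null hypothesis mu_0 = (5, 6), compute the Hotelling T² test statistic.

Step 1 — sample mean vector:
  mean(X_1) = (9 + 8 + 2 + 6 + 2 + 9) / 6 = 36/6 = 6
  mean(X_2) = (2 + 5 + 8 + 7 + 1 + 2) / 6 = 25/6 = 4.1667
  x̄ = (6, 4.1667),  deviation x̄ - mu_0 = (6, 4.1667) - (5, 6) = (1, -1.8333).

Step 2 — sample covariance matrix, S[i,j] = (1/(n-1)) · Σ_k (x_{k,i} - mean_i) · (x_{k,j} - mean_j), divisor n-1 = 5:
  S[X_1,X_1] = ((3)·(3) + (2)·(2) + (-4)·(-4) + (0)·(0) + (-4)·(-4) + (3)·(3)) / 5 = 54/5 = 10.8
  S[X_1,X_2] = ((3)·(-2.1667) + (2)·(0.8333) + (-4)·(3.8333) + (0)·(2.8333) + (-4)·(-3.1667) + (3)·(-2.1667)) / 5 = -14/5 = -2.8
  S[X_2,X_2] = ((-2.1667)·(-2.1667) + (0.8333)·(0.8333) + (3.8333)·(3.8333) + (2.8333)·(2.8333) + (-3.1667)·(-3.1667) + (-2.1667)·(-2.1667)) / 5 = 42.8333/5 = 8.5667
  S = [[10.8, -2.8],
 [-2.8, 8.5667]].

Step 3 — invert S. det(S) = 10.8·8.5667 - (-2.8)² = 84.68.
  S^{-1} = (1/det) · [[d, -b], [-b, a]] = [[0.1012, 0.0331],
 [0.0331, 0.1275]].

Step 4 — quadratic form (x̄ - mu_0)^T · S^{-1} · (x̄ - mu_0):
  S^{-1} · (x̄ - mu_0) = (0.0405, -0.2008),
  (x̄ - mu_0)^T · [...] = (1)·(0.0405) + (-1.8333)·(-0.2008) = 0.4086.

Step 5 — scale by n: T² = 6 · 0.4086 = 2.4516.

T² ≈ 2.4516


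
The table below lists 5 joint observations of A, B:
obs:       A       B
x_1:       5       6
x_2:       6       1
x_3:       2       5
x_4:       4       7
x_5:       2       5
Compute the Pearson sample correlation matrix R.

Step 1 — column means:
  mean(A) = (5 + 6 + 2 + 4 + 2) / 5 = 19/5 = 3.8
  mean(B) = (6 + 1 + 5 + 7 + 5) / 5 = 24/5 = 4.8

Step 2 — sample variances and covariances s[i,j] = (1/(n-1)) · Σ_k (x_{k,i} - mean_i) · (x_{k,j} - mean_j), with n-1 = 4:
  s[A,A] = ((1.2)·(1.2) + (2.2)·(2.2) + (-1.8)·(-1.8) + (0.2)·(0.2) + (-1.8)·(-1.8)) / 4 = 12.8/4 = 3.2
  s[A,B] = ((1.2)·(1.2) + (2.2)·(-3.8) + (-1.8)·(0.2) + (0.2)·(2.2) + (-1.8)·(0.2)) / 4 = -7.2/4 = -1.8
  s[B,B] = ((1.2)·(1.2) + (-3.8)·(-3.8) + (0.2)·(0.2) + (2.2)·(2.2) + (0.2)·(0.2)) / 4 = 20.8/4 = 5.2
  Sample standard deviations s_i = √(s[i,i]):
  s(A) = √(3.2) = 1.7889
  s(B) = √(5.2) = 2.2804

Step 3 — r_{ij} = s_{ij} / (s_i · s_j):
  r[A,A] = 1 (diagonal).
  r[A,B] = -1.8 / (1.7889 · 2.2804) = -1.8 / 4.0792 = -0.4413
  r[B,B] = 1 (diagonal).

R is symmetric with unit diagonal. Assembling:

R = [[1, -0.4413],
 [-0.4413, 1]]


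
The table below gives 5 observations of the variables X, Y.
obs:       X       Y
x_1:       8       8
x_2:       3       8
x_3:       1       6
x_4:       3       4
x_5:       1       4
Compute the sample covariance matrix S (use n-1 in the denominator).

Step 1 — column means:
  mean(X) = (8 + 3 + 1 + 3 + 1) / 5 = 16/5 = 3.2
  mean(Y) = (8 + 8 + 6 + 4 + 4) / 5 = 30/5 = 6

Step 2 — sample covariance S[i,j] = (1/(n-1)) · Σ_k (x_{k,i} - mean_i) · (x_{k,j} - mean_j), with n-1 = 4.
  S[X,X] = ((4.8)·(4.8) + (-0.2)·(-0.2) + (-2.2)·(-2.2) + (-0.2)·(-0.2) + (-2.2)·(-2.2)) / 4 = 32.8/4 = 8.2
  S[X,Y] = ((4.8)·(2) + (-0.2)·(2) + (-2.2)·(0) + (-0.2)·(-2) + (-2.2)·(-2)) / 4 = 14/4 = 3.5
  S[Y,Y] = ((2)·(2) + (2)·(2) + (0)·(0) + (-2)·(-2) + (-2)·(-2)) / 4 = 16/4 = 4

S is symmetric (S[j,i] = S[i,j]). Assembling:

S = [[8.2, 3.5],
 [3.5, 4]]


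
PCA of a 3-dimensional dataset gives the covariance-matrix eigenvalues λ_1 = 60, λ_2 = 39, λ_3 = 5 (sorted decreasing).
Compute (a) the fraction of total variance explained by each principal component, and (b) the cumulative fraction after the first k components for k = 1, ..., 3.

Step 1 — total variance = trace(Sigma) = Σ λ_i = 60 + 39 + 5 = 104.

Step 2 — fraction explained by component i = λ_i / Σ λ:
  PC1: 60/104 = 0.5769
  PC2: 39/104 = 0.375
  PC3: 5/104 = 0.0481

Step 3 — cumulative fraction after k components = (λ_1 + ... + λ_k) / Σ λ:
  k = 1: 60/104 = 0.5769
  k = 2: (60 + 39)/104 = 99/104 = 0.9519
  k = 3: (60 + 39 + 5)/104 = 104/104 = 1

Summary (fraction, with percent):

explained: PC1 0.5769 (57.69%), PC2 0.375 (37.5%), PC3 0.0481 (4.81%);  cumulative: 0.5769, 0.9519, 1


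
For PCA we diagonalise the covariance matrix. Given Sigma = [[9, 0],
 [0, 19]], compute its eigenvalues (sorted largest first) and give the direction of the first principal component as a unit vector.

Step 1 — characteristic polynomial of 2×2 Sigma:
  det(Sigma - λI) = λ² - trace · λ + det = 0.
  trace = 9 + 19 = 28, det = 9·19 - (0)² = 171.
Step 2 — discriminant:
  Δ = trace² - 4·det = 784 - 684 = 100.
Step 3 — eigenvalues:
  λ = (trace ± √Δ)/2 = (28 ± 10)/2,
  λ_1 = 19,  λ_2 = 9.

Step 4 — unit eigenvector for λ_1: Sigma is diagonal, so its eigenvectors are the coordinate axes. λ_1 = 19 is the diagonal entry on the second coordinate axis, hence
  v_1 = (0, 1) (||v_1|| = 1).

λ_1 = 19,  λ_2 = 9;  v_1 ≈ (0, 1)


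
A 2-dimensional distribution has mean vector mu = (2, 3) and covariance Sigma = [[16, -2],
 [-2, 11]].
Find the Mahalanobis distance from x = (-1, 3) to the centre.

Step 1 — centre the observation: (x - mu) = (-3, 0).

Step 2 — invert Sigma. det(Sigma) = 16·11 - (-2)² = 172.
  Sigma^{-1} = (1/det) · [[d, -b], [-b, a]] = [[0.064, 0.0116],
 [0.0116, 0.093]].

Step 3 — form the quadratic (x - mu)^T · Sigma^{-1} · (x - mu):
  Sigma^{-1} · (x - mu) = (-0.1919, -0.0349).
  (x - mu)^T · [Sigma^{-1} · (x - mu)] = (-3)·(-0.1919) + (0)·(-0.0349) = 0.5756.

Step 4 — take square root: d = √(0.5756) ≈ 0.7587.

d(x, mu) = √(0.5756) ≈ 0.7587


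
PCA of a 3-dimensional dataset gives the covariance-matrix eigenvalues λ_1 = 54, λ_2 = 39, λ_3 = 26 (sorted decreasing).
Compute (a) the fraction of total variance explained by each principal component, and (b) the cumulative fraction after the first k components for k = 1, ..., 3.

Step 1 — total variance = trace(Sigma) = Σ λ_i = 54 + 39 + 26 = 119.

Step 2 — fraction explained by component i = λ_i / Σ λ:
  PC1: 54/119 = 0.4538
  PC2: 39/119 = 0.3277
  PC3: 26/119 = 0.2185

Step 3 — cumulative fraction after k components = (λ_1 + ... + λ_k) / Σ λ:
  k = 1: 54/119 = 0.4538
  k = 2: (54 + 39)/119 = 93/119 = 0.7815
  k = 3: (54 + 39 + 26)/119 = 119/119 = 1

Summary (fraction, with percent):

explained: PC1 0.4538 (45.38%), PC2 0.3277 (32.77%), PC3 0.2185 (21.85%);  cumulative: 0.4538, 0.7815, 1


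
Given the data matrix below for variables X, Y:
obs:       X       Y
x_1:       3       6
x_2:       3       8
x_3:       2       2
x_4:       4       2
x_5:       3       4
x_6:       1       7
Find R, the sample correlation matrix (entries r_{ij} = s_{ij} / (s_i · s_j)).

Step 1 — column means:
  mean(X) = (3 + 3 + 2 + 4 + 3 + 1) / 6 = 16/6 = 2.6667
  mean(Y) = (6 + 8 + 2 + 2 + 4 + 7) / 6 = 29/6 = 4.8333

Step 2 — sample variances and covariances s[i,j] = (1/(n-1)) · Σ_k (x_{k,i} - mean_i) · (x_{k,j} - mean_j), with n-1 = 5:
  s[X,X] = ((0.3333)·(0.3333) + (0.3333)·(0.3333) + (-0.6667)·(-0.6667) + (1.3333)·(1.3333) + (0.3333)·(0.3333) + (-1.6667)·(-1.6667)) / 5 = 5.3333/5 = 1.0667
  s[X,Y] = ((0.3333)·(1.1667) + (0.3333)·(3.1667) + (-0.6667)·(-2.8333) + (1.3333)·(-2.8333) + (0.3333)·(-0.8333) + (-1.6667)·(2.1667)) / 5 = -4.3333/5 = -0.8667
  s[Y,Y] = ((1.1667)·(1.1667) + (3.1667)·(3.1667) + (-2.8333)·(-2.8333) + (-2.8333)·(-2.8333) + (-0.8333)·(-0.8333) + (2.1667)·(2.1667)) / 5 = 32.8333/5 = 6.5667
  Sample standard deviations s_i = √(s[i,i]):
  s(X) = √(1.0667) = 1.0328
  s(Y) = √(6.5667) = 2.5626

Step 3 — r_{ij} = s_{ij} / (s_i · s_j):
  r[X,X] = 1 (diagonal).
  r[X,Y] = -0.8667 / (1.0328 · 2.5626) = -0.8667 / 2.6466 = -0.3275
  r[Y,Y] = 1 (diagonal).

R is symmetric with unit diagonal. Assembling:

R = [[1, -0.3275],
 [-0.3275, 1]]


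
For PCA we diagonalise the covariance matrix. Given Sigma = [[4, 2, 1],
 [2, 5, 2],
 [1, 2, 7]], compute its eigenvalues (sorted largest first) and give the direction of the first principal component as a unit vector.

Step 1 — characteristic polynomial p(λ) = det(λI - Sigma) = λ³ - tr·λ² + c_1·λ - det, where tr = trace, c_1 = sum of the principal 2×2 minors, det = det(Sigma):
  tr = 4 + 5 + 7 = 16,
  c_1 = (4·5 - (2)²) + (4·7 - (1)²) + (5·7 - (2)²) = 16 + 27 + 31 = 74,
  det = 4·(5·7 - (2)²) - (2)·((2)·7 - (2)·(1)) + (1)·((2)·(2) - 5·(1)) = 4·(31) - (2)·(12) + (1)·(-1) = 99.
  So p(λ) = λ³ - 16λ² + 74λ - 99.
Step 2 — look for an integer root (rational root theorem: any rational root is an integer divisor of 99). Testing λ = 9:
  p(9) = 729 - 1296 + 666 - 99 = 0  ✓
  Dividing out (λ - 9): p(λ) = (λ - 9)(λ² - 7λ + 11).
Step 3 — remaining eigenvalues from the quadratic λ² - 7λ + 11 = 0:
  Δ = 7² - 4·11 = 49 - 44 = 5,  λ = (7 ± √5)/2 = (7 ± 2.2361)/2 ≈ 4.618 or 2.382.
  Sorted: λ_1 = 9,  λ_2 = 4.618,  λ_3 = 2.382  (check: sum = 16 = tr ✓).

Step 4 — unit eigenvector for λ_1 = 9: v spans the null space of (Sigma - λ_1 I), whose rows are
  r_1 = (-5, 2, 1),  r_2 = (2, -4, 2),  r_3 = (1, 2, -2).
  v is orthogonal to every row, so take v ∝ r_1 × r_2 = ((2)·(2) - (1)·(-4), (1)·(2) - (-5)·(2), (-5)·(-4) - (2)·(2)) = (8, 12, 16).
  Rescale (divide by 4): u = (2, 3, 4).
  ||u|| = √((2)² + (3)² + (4)²) = √(29) ≈ 5.3852,  v_1 = u/||u|| ≈ (0.3714, 0.5571, 0.7428) (||v_1|| = 1).

λ_1 = 9,  λ_2 = 4.618,  λ_3 = 2.382;  v_1 ≈ (0.3714, 0.5571, 0.7428)


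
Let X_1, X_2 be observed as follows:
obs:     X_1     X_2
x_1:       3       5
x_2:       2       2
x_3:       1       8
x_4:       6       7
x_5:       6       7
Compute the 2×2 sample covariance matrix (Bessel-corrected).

Step 1 — column means:
  mean(X_1) = (3 + 2 + 1 + 6 + 6) / 5 = 18/5 = 3.6
  mean(X_2) = (5 + 2 + 8 + 7 + 7) / 5 = 29/5 = 5.8

Step 2 — sample covariance S[i,j] = (1/(n-1)) · Σ_k (x_{k,i} - mean_i) · (x_{k,j} - mean_j), with n-1 = 4.
  S[X_1,X_1] = ((-0.6)·(-0.6) + (-1.6)·(-1.6) + (-2.6)·(-2.6) + (2.4)·(2.4) + (2.4)·(2.4)) / 4 = 21.2/4 = 5.3
  S[X_1,X_2] = ((-0.6)·(-0.8) + (-1.6)·(-3.8) + (-2.6)·(2.2) + (2.4)·(1.2) + (2.4)·(1.2)) / 4 = 6.6/4 = 1.65
  S[X_2,X_2] = ((-0.8)·(-0.8) + (-3.8)·(-3.8) + (2.2)·(2.2) + (1.2)·(1.2) + (1.2)·(1.2)) / 4 = 22.8/4 = 5.7

S is symmetric (S[j,i] = S[i,j]). Assembling:

S = [[5.3, 1.65],
 [1.65, 5.7]]


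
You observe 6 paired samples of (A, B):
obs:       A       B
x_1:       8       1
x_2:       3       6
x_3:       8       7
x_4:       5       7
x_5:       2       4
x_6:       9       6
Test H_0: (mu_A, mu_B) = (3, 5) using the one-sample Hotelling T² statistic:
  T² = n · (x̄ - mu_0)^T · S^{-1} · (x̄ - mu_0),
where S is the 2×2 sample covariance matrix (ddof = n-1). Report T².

Step 1 — sample mean vector:
  mean(A) = (8 + 3 + 8 + 5 + 2 + 9) / 6 = 35/6 = 5.8333
  mean(B) = (1 + 6 + 7 + 7 + 4 + 6) / 6 = 31/6 = 5.1667
  x̄ = (5.8333, 5.1667),  deviation x̄ - mu_0 = (5.8333, 5.1667) - (3, 5) = (2.8333, 0.1667).

Step 2 — sample covariance matrix, S[i,j] = (1/(n-1)) · Σ_k (x_{k,i} - mean_i) · (x_{k,j} - mean_j), divisor n-1 = 5:
  S[A,A] = ((2.1667)·(2.1667) + (-2.8333)·(-2.8333) + (2.1667)·(2.1667) + (-0.8333)·(-0.8333) + (-3.8333)·(-3.8333) + (3.1667)·(3.1667)) / 5 = 42.8333/5 = 8.5667
  S[A,B] = ((2.1667)·(-4.1667) + (-2.8333)·(0.8333) + (2.1667)·(1.8333) + (-0.8333)·(1.8333) + (-3.8333)·(-1.1667) + (3.1667)·(0.8333)) / 5 = -1.8333/5 = -0.3667
  S[B,B] = ((-4.1667)·(-4.1667) + (0.8333)·(0.8333) + (1.8333)·(1.8333) + (1.8333)·(1.8333) + (-1.1667)·(-1.1667) + (0.8333)·(0.8333)) / 5 = 26.8333/5 = 5.3667
  S = [[8.5667, -0.3667],
 [-0.3667, 5.3667]].

Step 3 — invert S. det(S) = 8.5667·5.3667 - (-0.3667)² = 45.84.
  S^{-1} = (1/det) · [[d, -b], [-b, a]] = [[0.1171, 0.008],
 [0.008, 0.1869]].

Step 4 — quadratic form (x̄ - mu_0)^T · S^{-1} · (x̄ - mu_0):
  S^{-1} · (x̄ - mu_0) = (0.333, 0.0538),
  (x̄ - mu_0)^T · [...] = (2.8333)·(0.333) + (0.1667)·(0.0538) = 0.9526.

Step 5 — scale by n: T² = 6 · 0.9526 = 5.7155.

T² ≈ 5.7155


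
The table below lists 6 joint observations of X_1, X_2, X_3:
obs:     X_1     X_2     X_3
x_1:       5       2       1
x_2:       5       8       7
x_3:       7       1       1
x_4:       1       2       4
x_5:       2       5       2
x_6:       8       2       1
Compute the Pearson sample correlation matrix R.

Step 1 — column means:
  mean(X_1) = (5 + 5 + 7 + 1 + 2 + 8) / 6 = 28/6 = 4.6667
  mean(X_2) = (2 + 8 + 1 + 2 + 5 + 2) / 6 = 20/6 = 3.3333
  mean(X_3) = (1 + 7 + 1 + 4 + 2 + 1) / 6 = 16/6 = 2.6667

Step 2 — sample variances and covariances s[i,j] = (1/(n-1)) · Σ_k (x_{k,i} - mean_i) · (x_{k,j} - mean_j), with n-1 = 5:
  s[X_1,X_1] = ((0.3333)·(0.3333) + (0.3333)·(0.3333) + (2.3333)·(2.3333) + (-3.6667)·(-3.6667) + (-2.6667)·(-2.6667) + (3.3333)·(3.3333)) / 5 = 37.3333/5 = 7.4667
  s[X_1,X_2] = ((0.3333)·(-1.3333) + (0.3333)·(4.6667) + (2.3333)·(-2.3333) + (-3.6667)·(-1.3333) + (-2.6667)·(1.6667) + (3.3333)·(-1.3333)) / 5 = -8.3333/5 = -1.6667
  s[X_1,X_3] = ((0.3333)·(-1.6667) + (0.3333)·(4.3333) + (2.3333)·(-1.6667) + (-3.6667)·(1.3333) + (-2.6667)·(-0.6667) + (3.3333)·(-1.6667)) / 5 = -11.6667/5 = -2.3333
  s[X_2,X_2] = ((-1.3333)·(-1.3333) + (4.6667)·(4.6667) + (-2.3333)·(-2.3333) + (-1.3333)·(-1.3333) + (1.6667)·(1.6667) + (-1.3333)·(-1.3333)) / 5 = 35.3333/5 = 7.0667
  s[X_2,X_3] = ((-1.3333)·(-1.6667) + (4.6667)·(4.3333) + (-2.3333)·(-1.6667) + (-1.3333)·(1.3333) + (1.6667)·(-0.6667) + (-1.3333)·(-1.6667)) / 5 = 25.6667/5 = 5.1333
  s[X_3,X_3] = ((-1.6667)·(-1.6667) + (4.3333)·(4.3333) + (-1.6667)·(-1.6667) + (1.3333)·(1.3333) + (-0.6667)·(-0.6667) + (-1.6667)·(-1.6667)) / 5 = 29.3333/5 = 5.8667
  Sample standard deviations s_i = √(s[i,i]):
  s(X_1) = √(7.4667) = 2.7325
  s(X_2) = √(7.0667) = 2.6583
  s(X_3) = √(5.8667) = 2.4221

Step 3 — r_{ij} = s_{ij} / (s_i · s_j):
  r[X_1,X_1] = 1 (diagonal).
  r[X_1,X_2] = -1.6667 / (2.7325 · 2.6583) = -1.6667 / 7.2639 = -0.2294
  r[X_1,X_3] = -2.3333 / (2.7325 · 2.4221) = -2.3333 / 6.6185 = -0.3525
  r[X_2,X_2] = 1 (diagonal).
  r[X_2,X_3] = 5.1333 / (2.6583 · 2.4221) = 5.1333 / 6.4388 = 0.7973
  r[X_3,X_3] = 1 (diagonal).

R is symmetric with unit diagonal. Assembling:

R = [[1, -0.2294, -0.3525],
 [-0.2294, 1, 0.7973],
 [-0.3525, 0.7973, 1]]


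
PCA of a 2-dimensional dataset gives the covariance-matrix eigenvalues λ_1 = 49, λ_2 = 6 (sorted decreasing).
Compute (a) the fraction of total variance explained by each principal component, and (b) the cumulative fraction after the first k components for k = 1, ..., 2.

Step 1 — total variance = trace(Sigma) = Σ λ_i = 49 + 6 = 55.

Step 2 — fraction explained by component i = λ_i / Σ λ:
  PC1: 49/55 = 0.8909
  PC2: 6/55 = 0.1091

Step 3 — cumulative fraction after k components = (λ_1 + ... + λ_k) / Σ λ:
  k = 1: 49/55 = 0.8909
  k = 2: (49 + 6)/55 = 55/55 = 1

Summary (fraction, with percent):

explained: PC1 0.8909 (89.09%), PC2 0.1091 (10.91%);  cumulative: 0.8909, 1


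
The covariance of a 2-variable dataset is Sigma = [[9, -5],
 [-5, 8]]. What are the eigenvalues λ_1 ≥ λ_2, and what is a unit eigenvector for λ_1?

Step 1 — characteristic polynomial of 2×2 Sigma:
  det(Sigma - λI) = λ² - trace · λ + det = 0.
  trace = 9 + 8 = 17, det = 9·8 - (-5)² = 47.
Step 2 — discriminant:
  Δ = trace² - 4·det = 289 - 188 = 101.
Step 3 — eigenvalues:
  λ = (trace ± √Δ)/2 = (17 ± 10.0499)/2,
  λ_1 = 13.5249,  λ_2 = 3.4751.

Step 4 — unit eigenvector for λ_1: solve (Sigma - λ_1 I)v = 0. First row:
  (9 - 13.5249)·v_x + (-5)·v_y = 0, i.e. (-4.5249)·v_x + (-5)·v_y = 0,
  so v ∝ (b, λ_1 - a) = (-5, 4.5249); multiply by -1 so the first entry is positive: u = (5, -4.5249).
  ||u|| = √((5)² + (-4.5249)²) = √(45.4751) ≈ 6.7435,
  v_1 = u/||u|| ≈ (0.7415, -0.671) (||v_1|| = 1).

λ_1 = 13.5249,  λ_2 = 3.4751;  v_1 ≈ (0.7415, -0.671)


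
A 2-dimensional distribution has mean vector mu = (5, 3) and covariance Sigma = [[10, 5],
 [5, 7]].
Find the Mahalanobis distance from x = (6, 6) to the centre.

Step 1 — centre the observation: (x - mu) = (1, 3).

Step 2 — invert Sigma. det(Sigma) = 10·7 - (5)² = 45.
  Sigma^{-1} = (1/det) · [[d, -b], [-b, a]] = [[0.1556, -0.1111],
 [-0.1111, 0.2222]].

Step 3 — form the quadratic (x - mu)^T · Sigma^{-1} · (x - mu):
  Sigma^{-1} · (x - mu) = (-0.1778, 0.5556).
  (x - mu)^T · [Sigma^{-1} · (x - mu)] = (1)·(-0.1778) + (3)·(0.5556) = 1.4889.

Step 4 — take square root: d = √(1.4889) ≈ 1.2202.

d(x, mu) = √(1.4889) ≈ 1.2202


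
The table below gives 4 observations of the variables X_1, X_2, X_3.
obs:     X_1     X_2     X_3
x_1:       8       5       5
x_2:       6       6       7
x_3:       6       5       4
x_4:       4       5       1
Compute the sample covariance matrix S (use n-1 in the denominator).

Step 1 — column means:
  mean(X_1) = (8 + 6 + 6 + 4) / 4 = 24/4 = 6
  mean(X_2) = (5 + 6 + 5 + 5) / 4 = 21/4 = 5.25
  mean(X_3) = (5 + 7 + 4 + 1) / 4 = 17/4 = 4.25

Step 2 — sample covariance S[i,j] = (1/(n-1)) · Σ_k (x_{k,i} - mean_i) · (x_{k,j} - mean_j), with n-1 = 3.
  S[X_1,X_1] = ((2)·(2) + (0)·(0) + (0)·(0) + (-2)·(-2)) / 3 = 8/3 = 2.6667
  S[X_1,X_2] = ((2)·(-0.25) + (0)·(0.75) + (0)·(-0.25) + (-2)·(-0.25)) / 3 = 0/3 = 0
  S[X_1,X_3] = ((2)·(0.75) + (0)·(2.75) + (0)·(-0.25) + (-2)·(-3.25)) / 3 = 8/3 = 2.6667
  S[X_2,X_2] = ((-0.25)·(-0.25) + (0.75)·(0.75) + (-0.25)·(-0.25) + (-0.25)·(-0.25)) / 3 = 0.75/3 = 0.25
  S[X_2,X_3] = ((-0.25)·(0.75) + (0.75)·(2.75) + (-0.25)·(-0.25) + (-0.25)·(-3.25)) / 3 = 2.75/3 = 0.9167
  S[X_3,X_3] = ((0.75)·(0.75) + (2.75)·(2.75) + (-0.25)·(-0.25) + (-3.25)·(-3.25)) / 3 = 18.75/3 = 6.25

S is symmetric (S[j,i] = S[i,j]). Assembling:

S = [[2.6667, 0, 2.6667],
 [0, 0.25, 0.9167],
 [2.6667, 0.9167, 6.25]]


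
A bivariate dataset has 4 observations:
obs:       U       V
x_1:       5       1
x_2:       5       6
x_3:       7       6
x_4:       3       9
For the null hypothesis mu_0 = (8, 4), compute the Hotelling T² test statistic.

Step 1 — sample mean vector:
  mean(U) = (5 + 5 + 7 + 3) / 4 = 20/4 = 5
  mean(V) = (1 + 6 + 6 + 9) / 4 = 22/4 = 5.5
  x̄ = (5, 5.5),  deviation x̄ - mu_0 = (5, 5.5) - (8, 4) = (-3, 1.5).

Step 2 — sample covariance matrix, S[i,j] = (1/(n-1)) · Σ_k (x_{k,i} - mean_i) · (x_{k,j} - mean_j), divisor n-1 = 3:
  S[U,U] = ((0)·(0) + (0)·(0) + (2)·(2) + (-2)·(-2)) / 3 = 8/3 = 2.6667
  S[U,V] = ((0)·(-4.5) + (0)·(0.5) + (2)·(0.5) + (-2)·(3.5)) / 3 = -6/3 = -2
  S[V,V] = ((-4.5)·(-4.5) + (0.5)·(0.5) + (0.5)·(0.5) + (3.5)·(3.5)) / 3 = 33/3 = 11
  S = [[2.6667, -2],
 [-2, 11]].

Step 3 — invert S. det(S) = 2.6667·11 - (-2)² = 25.3333.
  S^{-1} = (1/det) · [[d, -b], [-b, a]] = [[0.4342, 0.0789],
 [0.0789, 0.1053]].

Step 4 — quadratic form (x̄ - mu_0)^T · S^{-1} · (x̄ - mu_0):
  S^{-1} · (x̄ - mu_0) = (-1.1842, -0.0789),
  (x̄ - mu_0)^T · [...] = (-3)·(-1.1842) + (1.5)·(-0.0789) = 3.4342.

Step 5 — scale by n: T² = 4 · 3.4342 = 13.7368.

T² ≈ 13.7368


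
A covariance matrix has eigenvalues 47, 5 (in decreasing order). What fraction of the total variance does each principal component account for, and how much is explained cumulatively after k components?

Step 1 — total variance = trace(Sigma) = Σ λ_i = 47 + 5 = 52.

Step 2 — fraction explained by component i = λ_i / Σ λ:
  PC1: 47/52 = 0.9038
  PC2: 5/52 = 0.0962

Step 3 — cumulative fraction after k components = (λ_1 + ... + λ_k) / Σ λ:
  k = 1: 47/52 = 0.9038
  k = 2: (47 + 5)/52 = 52/52 = 1

Summary (fraction, with percent):

explained: PC1 0.9038 (90.38%), PC2 0.0962 (9.62%);  cumulative: 0.9038, 1


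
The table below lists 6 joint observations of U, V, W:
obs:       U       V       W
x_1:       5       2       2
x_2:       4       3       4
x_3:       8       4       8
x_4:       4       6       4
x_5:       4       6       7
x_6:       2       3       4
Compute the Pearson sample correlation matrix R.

Step 1 — column means:
  mean(U) = (5 + 4 + 8 + 4 + 4 + 2) / 6 = 27/6 = 4.5
  mean(V) = (2 + 3 + 4 + 6 + 6 + 3) / 6 = 24/6 = 4
  mean(W) = (2 + 4 + 8 + 4 + 7 + 4) / 6 = 29/6 = 4.8333

Step 2 — sample variances and covariances s[i,j] = (1/(n-1)) · Σ_k (x_{k,i} - mean_i) · (x_{k,j} - mean_j), with n-1 = 5:
  s[U,U] = ((0.5)·(0.5) + (-0.5)·(-0.5) + (3.5)·(3.5) + (-0.5)·(-0.5) + (-0.5)·(-0.5) + (-2.5)·(-2.5)) / 5 = 19.5/5 = 3.9
  s[U,V] = ((0.5)·(-2) + (-0.5)·(-1) + (3.5)·(0) + (-0.5)·(2) + (-0.5)·(2) + (-2.5)·(-1)) / 5 = 0/5 = 0
  s[U,W] = ((0.5)·(-2.8333) + (-0.5)·(-0.8333) + (3.5)·(3.1667) + (-0.5)·(-0.8333) + (-0.5)·(2.1667) + (-2.5)·(-0.8333)) / 5 = 11.5/5 = 2.3
  s[V,V] = ((-2)·(-2) + (-1)·(-1) + (0)·(0) + (2)·(2) + (2)·(2) + (-1)·(-1)) / 5 = 14/5 = 2.8
  s[V,W] = ((-2)·(-2.8333) + (-1)·(-0.8333) + (0)·(3.1667) + (2)·(-0.8333) + (2)·(2.1667) + (-1)·(-0.8333)) / 5 = 10/5 = 2
  s[W,W] = ((-2.8333)·(-2.8333) + (-0.8333)·(-0.8333) + (3.1667)·(3.1667) + (-0.8333)·(-0.8333) + (2.1667)·(2.1667) + (-0.8333)·(-0.8333)) / 5 = 24.8333/5 = 4.9667
  Sample standard deviations s_i = √(s[i,i]):
  s(U) = √(3.9) = 1.9748
  s(V) = √(2.8) = 1.6733
  s(W) = √(4.9667) = 2.2286

Step 3 — r_{ij} = s_{ij} / (s_i · s_j):
  r[U,U] = 1 (diagonal).
  r[U,V] = 0 / (1.9748 · 1.6733) = 0 / 3.3045 = 0
  r[U,W] = 2.3 / (1.9748 · 2.2286) = 2.3 / 4.4011 = 0.5226
  r[V,V] = 1 (diagonal).
  r[V,W] = 2 / (1.6733 · 2.2286) = 2 / 3.7292 = 0.5363
  r[W,W] = 1 (diagonal).

R is symmetric with unit diagonal. Assembling:

R = [[1, 0, 0.5226],
 [0, 1, 0.5363],
 [0.5226, 0.5363, 1]]


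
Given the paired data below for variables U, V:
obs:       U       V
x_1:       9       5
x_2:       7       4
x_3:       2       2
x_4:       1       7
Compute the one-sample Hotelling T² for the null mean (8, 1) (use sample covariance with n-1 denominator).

Step 1 — sample mean vector:
  mean(U) = (9 + 7 + 2 + 1) / 4 = 19/4 = 4.75
  mean(V) = (5 + 4 + 2 + 7) / 4 = 18/4 = 4.5
  x̄ = (4.75, 4.5),  deviation x̄ - mu_0 = (4.75, 4.5) - (8, 1) = (-3.25, 3.5).

Step 2 — sample covariance matrix, S[i,j] = (1/(n-1)) · Σ_k (x_{k,i} - mean_i) · (x_{k,j} - mean_j), divisor n-1 = 3:
  S[U,U] = ((4.25)·(4.25) + (2.25)·(2.25) + (-2.75)·(-2.75) + (-3.75)·(-3.75)) / 3 = 44.75/3 = 14.9167
  S[U,V] = ((4.25)·(0.5) + (2.25)·(-0.5) + (-2.75)·(-2.5) + (-3.75)·(2.5)) / 3 = -1.5/3 = -0.5
  S[V,V] = ((0.5)·(0.5) + (-0.5)·(-0.5) + (-2.5)·(-2.5) + (2.5)·(2.5)) / 3 = 13/3 = 4.3333
  S = [[14.9167, -0.5],
 [-0.5, 4.3333]].

Step 3 — invert S. det(S) = 14.9167·4.3333 - (-0.5)² = 64.3889.
  S^{-1} = (1/det) · [[d, -b], [-b, a]] = [[0.0673, 0.0078],
 [0.0078, 0.2317]].

Step 4 — quadratic form (x̄ - mu_0)^T · S^{-1} · (x̄ - mu_0):
  S^{-1} · (x̄ - mu_0) = (-0.1915, 0.7856),
  (x̄ - mu_0)^T · [...] = (-3.25)·(-0.1915) + (3.5)·(0.7856) = 3.3721.

Step 5 — scale by n: T² = 4 · 3.3721 = 13.4884.

T² ≈ 13.4884


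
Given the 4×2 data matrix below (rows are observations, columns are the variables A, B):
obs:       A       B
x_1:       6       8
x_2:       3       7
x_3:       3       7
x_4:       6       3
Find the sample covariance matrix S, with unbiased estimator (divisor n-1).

Step 1 — column means:
  mean(A) = (6 + 3 + 3 + 6) / 4 = 18/4 = 4.5
  mean(B) = (8 + 7 + 7 + 3) / 4 = 25/4 = 6.25

Step 2 — sample covariance S[i,j] = (1/(n-1)) · Σ_k (x_{k,i} - mean_i) · (x_{k,j} - mean_j), with n-1 = 3.
  S[A,A] = ((1.5)·(1.5) + (-1.5)·(-1.5) + (-1.5)·(-1.5) + (1.5)·(1.5)) / 3 = 9/3 = 3
  S[A,B] = ((1.5)·(1.75) + (-1.5)·(0.75) + (-1.5)·(0.75) + (1.5)·(-3.25)) / 3 = -4.5/3 = -1.5
  S[B,B] = ((1.75)·(1.75) + (0.75)·(0.75) + (0.75)·(0.75) + (-3.25)·(-3.25)) / 3 = 14.75/3 = 4.9167

S is symmetric (S[j,i] = S[i,j]). Assembling:

S = [[3, -1.5],
 [-1.5, 4.9167]]


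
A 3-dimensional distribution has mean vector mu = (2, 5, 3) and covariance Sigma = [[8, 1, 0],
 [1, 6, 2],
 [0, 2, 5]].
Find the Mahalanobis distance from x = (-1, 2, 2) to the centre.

Step 1 — centre the observation: (x - mu) = (-3, -3, -1).

Step 2 — invert Sigma (cofactor / det for 3×3, or solve directly):
  Sigma^{-1} = [[0.1281, -0.0246, 0.0099],
 [-0.0246, 0.197, -0.0788],
 [0.0099, -0.0788, 0.2315]].

Step 3 — form the quadratic (x - mu)^T · Sigma^{-1} · (x - mu):
  Sigma^{-1} · (x - mu) = (-0.3202, -0.4384, -0.0246).
  (x - mu)^T · [Sigma^{-1} · (x - mu)] = (-3)·(-0.3202) + (-3)·(-0.4384) + (-1)·(-0.0246) = 2.3005.

Step 4 — take square root: d = √(2.3005) ≈ 1.5167.

d(x, mu) = √(2.3005) ≈ 1.5167


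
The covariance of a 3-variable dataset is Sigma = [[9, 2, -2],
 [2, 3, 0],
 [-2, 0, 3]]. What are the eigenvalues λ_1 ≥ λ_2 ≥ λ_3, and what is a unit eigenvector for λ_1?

Step 1 — characteristic polynomial p(λ) = det(λI - Sigma) = λ³ - tr·λ² + c_1·λ - det, where tr = trace, c_1 = sum of the principal 2×2 minors, det = det(Sigma):
  tr = 9 + 3 + 3 = 15,
  c_1 = (9·3 - (2)²) + (9·3 - (-2)²) + (3·3 - (0)²) = 23 + 23 + 9 = 55,
  det = 9·(3·3 - (0)²) - (2)·((2)·3 - (0)·(-2)) + (-2)·((2)·(0) - 3·(-2)) = 9·(9) - (2)·(6) + (-2)·(6) = 57.
  So p(λ) = λ³ - 15λ² + 55λ - 57.
Step 2 — look for an integer root (rational root theorem: any rational root is an integer divisor of 57). Testing λ = 3:
  p(3) = 27 - 135 + 165 - 57 = 0  ✓
  Dividing out (λ - 3): p(λ) = (λ - 3)(λ² - 12λ + 19).
Step 3 — remaining eigenvalues from the quadratic λ² - 12λ + 19 = 0:
  Δ = 12² - 4·19 = 144 - 76 = 68,  λ = (12 ± √68)/2 = (12 ± 8.2462)/2 ≈ 10.1231 or 1.8769.
  Sorted: λ_1 = 10.1231,  λ_2 = 3,  λ_3 = 1.8769  (check: sum = 15 = tr ✓).

Step 4 — unit eigenvector for λ_1 ≈ 10.1231: v spans the null space of (Sigma - λ_1 I), whose rows are
  r_1 = (-1.1231, 2, -2),  r_2 = (2, -7.1231, 0),  r_3 = (-2, 0, -7.1231).
  v is orthogonal to every row, so take v ∝ r_1 × r_2 = ((2)·(0) - (-2)·(-7.1231), (-2)·(2) - (-1.1231)·(0), (-1.1231)·(-7.1231) - (2)·(2)) ≈ (-14.2462, -4, 4).
  Rescale (multiply by -1 so the first nonzero entry is positive): u = (14.2462, 4, -4).
  ||u|| = √((14.2462)² + (4)² + (-4)²) = √(234.9545) ≈ 15.3282,  v_1 = u/||u|| ≈ (0.9294, 0.261, -0.261) (||v_1|| = 1).

λ_1 = 10.1231,  λ_2 = 3,  λ_3 = 1.8769;  v_1 ≈ (0.9294, 0.261, -0.261)


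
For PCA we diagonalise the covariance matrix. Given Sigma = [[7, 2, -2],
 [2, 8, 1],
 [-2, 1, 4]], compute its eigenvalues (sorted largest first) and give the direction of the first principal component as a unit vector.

Step 1 — characteristic polynomial p(λ) = det(λI - Sigma) = λ³ - tr·λ² + c_1·λ - det, where tr = trace, c_1 = sum of the principal 2×2 minors, det = det(Sigma):
  tr = 7 + 8 + 4 = 19,
  c_1 = (7·8 - (2)²) + (7·4 - (-2)²) + (8·4 - (1)²) = 52 + 24 + 31 = 107,
  det = 7·(8·4 - (1)²) - (2)·((2)·4 - (1)·(-2)) + (-2)·((2)·(1) - 8·(-2)) = 7·(31) - (2)·(10) + (-2)·(18) = 161.
  So p(λ) = λ³ - 19λ² + 107λ - 161.
Step 2 — look for an integer root (rational root theorem: any rational root is an integer divisor of 161). Testing λ = 7:
  p(7) = 343 - 931 + 749 - 161 = 0  ✓
  Dividing out (λ - 7): p(λ) = (λ - 7)(λ² - 12λ + 23).
Step 3 — remaining eigenvalues from the quadratic λ² - 12λ + 23 = 0:
  Δ = 12² - 4·23 = 144 - 92 = 52,  λ = (12 ± √52)/2 = (12 ± 7.2111)/2 ≈ 9.6056 or 2.3944.
  Sorted: λ_1 = 9.6056,  λ_2 = 7,  λ_3 = 2.3944  (check: sum = 19 = tr ✓).

Step 4 — unit eigenvector for λ_1 ≈ 9.6056: v spans the null space of (Sigma - λ_1 I), whose rows are
  r_1 = (-2.6056, 2, -2),  r_2 = (2, -1.6056, 1),  r_3 = (-2, 1, -5.6056).
  v is orthogonal to every row, so take v ∝ r_1 × r_2 = ((2)·(1) - (-2)·(-1.6056), (-2)·(2) - (-2.6056)·(1), (-2.6056)·(-1.6056) - (2)·(2)) ≈ (-1.2111, -1.3944, 0.1833).
  Rescale (multiply by -1 so the first nonzero entry is positive): u = (1.2111, 1.3944, -0.1833).
  ||u|| = √((1.2111)² + (1.3944)² + (-0.1833)²) = √(3.4449) ≈ 1.856,  v_1 = u/||u|| ≈ (0.6525, 0.7513, -0.0988) (||v_1|| = 1).

λ_1 = 9.6056,  λ_2 = 7,  λ_3 = 2.3944;  v_1 ≈ (0.6525, 0.7513, -0.0988)


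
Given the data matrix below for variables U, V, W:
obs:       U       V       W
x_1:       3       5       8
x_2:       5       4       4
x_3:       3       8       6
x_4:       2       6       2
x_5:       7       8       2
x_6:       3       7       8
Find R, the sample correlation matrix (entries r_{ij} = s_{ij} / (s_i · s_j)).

Step 1 — column means:
  mean(U) = (3 + 5 + 3 + 2 + 7 + 3) / 6 = 23/6 = 3.8333
  mean(V) = (5 + 4 + 8 + 6 + 8 + 7) / 6 = 38/6 = 6.3333
  mean(W) = (8 + 4 + 6 + 2 + 2 + 8) / 6 = 30/6 = 5

Step 2 — sample variances and covariances s[i,j] = (1/(n-1)) · Σ_k (x_{k,i} - mean_i) · (x_{k,j} - mean_j), with n-1 = 5:
  s[U,U] = ((-0.8333)·(-0.8333) + (1.1667)·(1.1667) + (-0.8333)·(-0.8333) + (-1.8333)·(-1.8333) + (3.1667)·(3.1667) + (-0.8333)·(-0.8333)) / 5 = 16.8333/5 = 3.3667
  s[U,V] = ((-0.8333)·(-1.3333) + (1.1667)·(-2.3333) + (-0.8333)·(1.6667) + (-1.8333)·(-0.3333) + (3.1667)·(1.6667) + (-0.8333)·(0.6667)) / 5 = 2.3333/5 = 0.4667
  s[U,W] = ((-0.8333)·(3) + (1.1667)·(-1) + (-0.8333)·(1) + (-1.8333)·(-3) + (3.1667)·(-3) + (-0.8333)·(3)) / 5 = -11/5 = -2.2
  s[V,V] = ((-1.3333)·(-1.3333) + (-2.3333)·(-2.3333) + (1.6667)·(1.6667) + (-0.3333)·(-0.3333) + (1.6667)·(1.6667) + (0.6667)·(0.6667)) / 5 = 13.3333/5 = 2.6667
  s[V,W] = ((-1.3333)·(3) + (-2.3333)·(-1) + (1.6667)·(1) + (-0.3333)·(-3) + (1.6667)·(-3) + (0.6667)·(3)) / 5 = -2/5 = -0.4
  s[W,W] = ((3)·(3) + (-1)·(-1) + (1)·(1) + (-3)·(-3) + (-3)·(-3) + (3)·(3)) / 5 = 38/5 = 7.6
  Sample standard deviations s_i = √(s[i,i]):
  s(U) = √(3.3667) = 1.8348
  s(V) = √(2.6667) = 1.633
  s(W) = √(7.6) = 2.7568

Step 3 — r_{ij} = s_{ij} / (s_i · s_j):
  r[U,U] = 1 (diagonal).
  r[U,V] = 0.4667 / (1.8348 · 1.633) = 0.4667 / 2.9963 = 0.1557
  r[U,W] = -2.2 / (1.8348 · 2.7568) = -2.2 / 5.0583 = -0.4349
  r[V,V] = 1 (diagonal).
  r[V,W] = -0.4 / (1.633 · 2.7568) = -0.4 / 4.5019 = -0.0889
  r[W,W] = 1 (diagonal).

R is symmetric with unit diagonal. Assembling:

R = [[1, 0.1557, -0.4349],
 [0.1557, 1, -0.0889],
 [-0.4349, -0.0889, 1]]


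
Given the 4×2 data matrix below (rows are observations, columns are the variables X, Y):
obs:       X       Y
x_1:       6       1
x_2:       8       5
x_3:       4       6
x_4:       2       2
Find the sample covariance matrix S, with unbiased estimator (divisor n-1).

Step 1 — column means:
  mean(X) = (6 + 8 + 4 + 2) / 4 = 20/4 = 5
  mean(Y) = (1 + 5 + 6 + 2) / 4 = 14/4 = 3.5

Step 2 — sample covariance S[i,j] = (1/(n-1)) · Σ_k (x_{k,i} - mean_i) · (x_{k,j} - mean_j), with n-1 = 3.
  S[X,X] = ((1)·(1) + (3)·(3) + (-1)·(-1) + (-3)·(-3)) / 3 = 20/3 = 6.6667
  S[X,Y] = ((1)·(-2.5) + (3)·(1.5) + (-1)·(2.5) + (-3)·(-1.5)) / 3 = 4/3 = 1.3333
  S[Y,Y] = ((-2.5)·(-2.5) + (1.5)·(1.5) + (2.5)·(2.5) + (-1.5)·(-1.5)) / 3 = 17/3 = 5.6667

S is symmetric (S[j,i] = S[i,j]). Assembling:

S = [[6.6667, 1.3333],
 [1.3333, 5.6667]]


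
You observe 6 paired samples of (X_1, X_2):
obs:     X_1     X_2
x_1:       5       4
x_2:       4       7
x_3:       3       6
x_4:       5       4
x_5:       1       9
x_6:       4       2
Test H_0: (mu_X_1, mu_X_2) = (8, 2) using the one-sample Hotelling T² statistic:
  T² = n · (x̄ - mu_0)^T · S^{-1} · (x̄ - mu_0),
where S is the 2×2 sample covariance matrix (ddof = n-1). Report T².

Step 1 — sample mean vector:
  mean(X_1) = (5 + 4 + 3 + 5 + 1 + 4) / 6 = 22/6 = 3.6667
  mean(X_2) = (4 + 7 + 6 + 4 + 9 + 2) / 6 = 32/6 = 5.3333
  x̄ = (3.6667, 5.3333),  deviation x̄ - mu_0 = (3.6667, 5.3333) - (8, 2) = (-4.3333, 3.3333).

Step 2 — sample covariance matrix, S[i,j] = (1/(n-1)) · Σ_k (x_{k,i} - mean_i) · (x_{k,j} - mean_j), divisor n-1 = 5:
  S[X_1,X_1] = ((1.3333)·(1.3333) + (0.3333)·(0.3333) + (-0.6667)·(-0.6667) + (1.3333)·(1.3333) + (-2.6667)·(-2.6667) + (0.3333)·(0.3333)) / 5 = 11.3333/5 = 2.2667
  S[X_1,X_2] = ((1.3333)·(-1.3333) + (0.3333)·(1.6667) + (-0.6667)·(0.6667) + (1.3333)·(-1.3333) + (-2.6667)·(3.6667) + (0.3333)·(-3.3333)) / 5 = -14.3333/5 = -2.8667
  S[X_2,X_2] = ((-1.3333)·(-1.3333) + (1.6667)·(1.6667) + (0.6667)·(0.6667) + (-1.3333)·(-1.3333) + (3.6667)·(3.6667) + (-3.3333)·(-3.3333)) / 5 = 31.3333/5 = 6.2667
  S = [[2.2667, -2.8667],
 [-2.8667, 6.2667]].

Step 3 — invert S. det(S) = 2.2667·6.2667 - (-2.8667)² = 5.9867.
  S^{-1} = (1/det) · [[d, -b], [-b, a]] = [[1.0468, 0.4788],
 [0.4788, 0.3786]].

Step 4 — quadratic form (x̄ - mu_0)^T · S^{-1} · (x̄ - mu_0):
  S^{-1} · (x̄ - mu_0) = (-2.9399, -0.8129),
  (x̄ - mu_0)^T · [...] = (-4.3333)·(-2.9399) + (3.3333)·(-0.8129) = 10.0297.

Step 5 — scale by n: T² = 6 · 10.0297 = 60.1782.

T² ≈ 60.1782


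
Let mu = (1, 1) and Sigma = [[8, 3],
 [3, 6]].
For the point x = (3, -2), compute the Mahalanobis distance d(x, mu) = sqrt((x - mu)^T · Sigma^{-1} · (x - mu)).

Step 1 — centre the observation: (x - mu) = (2, -3).

Step 2 — invert Sigma. det(Sigma) = 8·6 - (3)² = 39.
  Sigma^{-1} = (1/det) · [[d, -b], [-b, a]] = [[0.1538, -0.0769],
 [-0.0769, 0.2051]].

Step 3 — form the quadratic (x - mu)^T · Sigma^{-1} · (x - mu):
  Sigma^{-1} · (x - mu) = (0.5385, -0.7692).
  (x - mu)^T · [Sigma^{-1} · (x - mu)] = (2)·(0.5385) + (-3)·(-0.7692) = 3.3846.

Step 4 — take square root: d = √(3.3846) ≈ 1.8397.

d(x, mu) = √(3.3846) ≈ 1.8397


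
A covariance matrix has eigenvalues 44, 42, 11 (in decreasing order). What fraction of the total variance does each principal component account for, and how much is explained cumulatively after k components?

Step 1 — total variance = trace(Sigma) = Σ λ_i = 44 + 42 + 11 = 97.

Step 2 — fraction explained by component i = λ_i / Σ λ:
  PC1: 44/97 = 0.4536
  PC2: 42/97 = 0.433
  PC3: 11/97 = 0.1134

Step 3 — cumulative fraction after k components = (λ_1 + ... + λ_k) / Σ λ:
  k = 1: 44/97 = 0.4536
  k = 2: (44 + 42)/97 = 86/97 = 0.8866
  k = 3: (44 + 42 + 11)/97 = 97/97 = 1

Summary (fraction, with percent):

explained: PC1 0.4536 (45.36%), PC2 0.433 (43.3%), PC3 0.1134 (11.34%);  cumulative: 0.4536, 0.8866, 1


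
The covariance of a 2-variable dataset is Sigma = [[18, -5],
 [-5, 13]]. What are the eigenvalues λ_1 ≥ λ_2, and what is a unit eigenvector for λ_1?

Step 1 — characteristic polynomial of 2×2 Sigma:
  det(Sigma - λI) = λ² - trace · λ + det = 0.
  trace = 18 + 13 = 31, det = 18·13 - (-5)² = 209.
Step 2 — discriminant:
  Δ = trace² - 4·det = 961 - 836 = 125.
Step 3 — eigenvalues:
  λ = (trace ± √Δ)/2 = (31 ± 11.1803)/2,
  λ_1 = 21.0902,  λ_2 = 9.9098.

Step 4 — unit eigenvector for λ_1: solve (Sigma - λ_1 I)v = 0. First row:
  (18 - 21.0902)·v_x + (-5)·v_y = 0, i.e. (-3.0902)·v_x + (-5)·v_y = 0,
  so v ∝ (b, λ_1 - a) = (-5, 3.0902); multiply by -1 so the first entry is positive: u = (5, -3.0902).
  ||u|| = √((5)² + (-3.0902)²) = √(34.5492) ≈ 5.8779,
  v_1 = u/||u|| ≈ (0.8507, -0.5257) (||v_1|| = 1).

λ_1 = 21.0902,  λ_2 = 9.9098;  v_1 ≈ (0.8507, -0.5257)


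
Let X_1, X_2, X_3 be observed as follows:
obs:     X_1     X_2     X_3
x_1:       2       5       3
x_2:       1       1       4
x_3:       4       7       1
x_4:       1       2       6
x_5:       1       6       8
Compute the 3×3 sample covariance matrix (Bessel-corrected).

Step 1 — column means:
  mean(X_1) = (2 + 1 + 4 + 1 + 1) / 5 = 9/5 = 1.8
  mean(X_2) = (5 + 1 + 7 + 2 + 6) / 5 = 21/5 = 4.2
  mean(X_3) = (3 + 4 + 1 + 6 + 8) / 5 = 22/5 = 4.4

Step 2 — sample covariance S[i,j] = (1/(n-1)) · Σ_k (x_{k,i} - mean_i) · (x_{k,j} - mean_j), with n-1 = 4.
  S[X_1,X_1] = ((0.2)·(0.2) + (-0.8)·(-0.8) + (2.2)·(2.2) + (-0.8)·(-0.8) + (-0.8)·(-0.8)) / 4 = 6.8/4 = 1.7
  S[X_1,X_2] = ((0.2)·(0.8) + (-0.8)·(-3.2) + (2.2)·(2.8) + (-0.8)·(-2.2) + (-0.8)·(1.8)) / 4 = 9.2/4 = 2.3
  S[X_1,X_3] = ((0.2)·(-1.4) + (-0.8)·(-0.4) + (2.2)·(-3.4) + (-0.8)·(1.6) + (-0.8)·(3.6)) / 4 = -11.6/4 = -2.9
  S[X_2,X_2] = ((0.8)·(0.8) + (-3.2)·(-3.2) + (2.8)·(2.8) + (-2.2)·(-2.2) + (1.8)·(1.8)) / 4 = 26.8/4 = 6.7
  S[X_2,X_3] = ((0.8)·(-1.4) + (-3.2)·(-0.4) + (2.8)·(-3.4) + (-2.2)·(1.6) + (1.8)·(3.6)) / 4 = -6.4/4 = -1.6
  S[X_3,X_3] = ((-1.4)·(-1.4) + (-0.4)·(-0.4) + (-3.4)·(-3.4) + (1.6)·(1.6) + (3.6)·(3.6)) / 4 = 29.2/4 = 7.3

S is symmetric (S[j,i] = S[i,j]). Assembling:

S = [[1.7, 2.3, -2.9],
 [2.3, 6.7, -1.6],
 [-2.9, -1.6, 7.3]]


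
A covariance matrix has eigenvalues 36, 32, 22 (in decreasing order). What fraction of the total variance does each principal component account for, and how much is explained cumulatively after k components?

Step 1 — total variance = trace(Sigma) = Σ λ_i = 36 + 32 + 22 = 90.

Step 2 — fraction explained by component i = λ_i / Σ λ:
  PC1: 36/90 = 0.4
  PC2: 32/90 = 0.3556
  PC3: 22/90 = 0.2444

Step 3 — cumulative fraction after k components = (λ_1 + ... + λ_k) / Σ λ:
  k = 1: 36/90 = 0.4
  k = 2: (36 + 32)/90 = 68/90 = 0.7556
  k = 3: (36 + 32 + 22)/90 = 90/90 = 1

Summary (fraction, with percent):

explained: PC1 0.4 (40%), PC2 0.3556 (35.56%), PC3 0.2444 (24.44%);  cumulative: 0.4, 0.7556, 1
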